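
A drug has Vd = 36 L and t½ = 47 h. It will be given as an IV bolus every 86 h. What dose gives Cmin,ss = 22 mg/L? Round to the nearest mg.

2023 mg

τ/t½ = 86/47 ≈ 1.8298, so f = (1/2)^(86/47) ≈ 0.281306.
Cmin,ss = (D/Vd)·f/(1−f), so D = Cmin,ss·Vd·(1−f)/f.
D = 22 × 36 × (1−f)/f ≈ 22 × 36 × 2.55485 ≈ 2023.44 mg.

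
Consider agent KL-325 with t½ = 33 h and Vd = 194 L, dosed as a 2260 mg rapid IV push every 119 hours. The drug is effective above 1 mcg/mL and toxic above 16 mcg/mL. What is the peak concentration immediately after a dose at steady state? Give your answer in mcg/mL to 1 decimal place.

12.7 mcg/mL

Over one 119-h interval, 119/33 ≈ 3.6061 half-lives elapse, leaving f ≈ 0.0821 of each dose.
Accumulation ratio R = 1/(1 − f) ≈ 1/0.9179 ≈ 1.0894.
Each bolus raises the concentration by D/Vd = 2260/194 ≈ 11.649 mcg/mL.
Cmax,ss = C₀/(1 − f) ≈ 11.649/0.9179 ≈ 12.691 mcg/mL.
Peak 12.7 mcg/mL vs MTC 16 mcg/mL: below toxic threshold.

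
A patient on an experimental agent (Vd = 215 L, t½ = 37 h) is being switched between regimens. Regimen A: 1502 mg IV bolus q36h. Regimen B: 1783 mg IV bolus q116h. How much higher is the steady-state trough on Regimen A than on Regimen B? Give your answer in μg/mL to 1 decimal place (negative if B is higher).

Regimen A: f = (1/2)^(36/37) ≈ 0.5095; Cmin,ss = (1502/215)·f/(1−f) ≈ 7.257 μg/mL.
Regimen B: f = (1/2)^(116/37) ≈ 0.1138; Cmin,ss = (1783/215)·f/(1−f) ≈ 1.065 μg/mL.
Difference ≈ 7.257 − 1.065 ≈ 6.192 μg/mL.

6.2 μg/mL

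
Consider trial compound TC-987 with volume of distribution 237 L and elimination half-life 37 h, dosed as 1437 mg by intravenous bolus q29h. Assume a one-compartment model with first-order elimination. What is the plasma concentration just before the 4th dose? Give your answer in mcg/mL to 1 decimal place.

6.8 mcg/mL

f = (1/2)^(τ/t½) = (1/2)^(29/37) ≈ 0.5808.
C₀ = D/Vd = 1437/237 ≈ 6.063 mcg/mL.
Before the 4th dose, 3 doses have been given. Superposition: Cmin = C₀·(f + f² + … + f^3).
≈ 6.063 × (0.5808 + 0.3373 + 0.1959) ≈ 6.063 × 1.1140 ≈ 6.754 mcg/mL.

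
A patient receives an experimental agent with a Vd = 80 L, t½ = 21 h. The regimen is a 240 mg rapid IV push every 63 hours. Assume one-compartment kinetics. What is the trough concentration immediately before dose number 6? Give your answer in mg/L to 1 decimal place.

0.4 mg/L

f = (1/2)^(τ/t½) = (1/2)^(63/21) ≈ 0.1250.
C₀ = D/Vd = 240/80 ≈ 3.000 mg/L.
Before the 6th dose, 5 doses have been given. Superposition: Cmin = C₀·(f + f² + … + f^5).
≈ 3.000 × (0.1250 + 0.0156 + 0.0020 + 0.0002 + 0.0000) ≈ 3.000 × 0.1428 ≈ 0.428 mg/L.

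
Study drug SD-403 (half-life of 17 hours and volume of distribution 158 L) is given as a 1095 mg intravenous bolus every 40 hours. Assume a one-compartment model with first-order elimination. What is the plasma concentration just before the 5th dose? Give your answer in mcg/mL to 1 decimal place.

f = (1/2)^(τ/t½) = (1/2)^(40/17) ≈ 0.1957.
C₀ = D/Vd = 1095/158 ≈ 6.930 mcg/mL.
Before the 5th dose, 4 doses have been given. Superposition: Cmin = C₀·(f + f² + … + f^4).
≈ 6.930 × (0.1957 + 0.0383 + 0.0075 + 0.0015) ≈ 6.930 × 0.2430 ≈ 1.684 mcg/mL.

1.7 mcg/mL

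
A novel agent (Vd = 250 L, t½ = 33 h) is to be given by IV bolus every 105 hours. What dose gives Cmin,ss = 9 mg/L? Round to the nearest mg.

τ/t½ = 105/33 ≈ 3.1818, so f = (1/2)^(105/33) ≈ 0.110199.
Cmin,ss = (D/Vd)·f/(1−f), so D = Cmin,ss·Vd·(1−f)/f.
D = 9 × 250 × (1−f)/f ≈ 9 × 250 × 8.07449 ≈ 18167.60 mg.

18168 mg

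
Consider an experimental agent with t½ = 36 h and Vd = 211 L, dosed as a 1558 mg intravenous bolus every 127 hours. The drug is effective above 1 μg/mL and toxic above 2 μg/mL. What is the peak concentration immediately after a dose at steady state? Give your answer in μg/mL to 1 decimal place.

8.1 μg/mL

k = ln2/t½ = ln2/36 ≈ 0.019254 h⁻¹; fraction remaining f = e^(−kτ) = e^(−0.019254×127) ≈ 0.0867.
Accumulation ratio R = 1/(1 − f) ≈ 1/0.9133 ≈ 1.0949.
Each bolus raises the concentration by D/Vd = 1558/211 ≈ 7.384 μg/mL.
Steady-state peak Cmax,ss = C₀·R ≈ 7.384 × 1.0949 ≈ 8.085 μg/mL.
Peak 8.1 μg/mL vs MTC 2 μg/mL: exceeds toxic threshold.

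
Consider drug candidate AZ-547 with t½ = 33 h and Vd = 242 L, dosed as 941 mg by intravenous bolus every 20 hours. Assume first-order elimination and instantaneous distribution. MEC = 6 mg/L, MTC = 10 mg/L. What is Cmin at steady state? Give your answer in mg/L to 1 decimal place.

7.4 mg/L

k = ln2/t½ = ln2/33 ≈ 0.021004 h⁻¹; fraction remaining f = e^(−kτ) = e^(−0.021004×20) ≈ 0.6570.
Accumulation ratio R = 1/(1 − f) ≈ 1/0.3430 ≈ 2.9155.
Single-dose peak C₀ = D/Vd = 941/242 ≈ 3.888 mg/L.
Steady-state peak Cmax,ss = C₀·R ≈ 3.888 × 2.9155 ≈ 11.335 mg/L.
One interval later, Cmin,ss = Cmax,ss·e^(−kτ) ≈ 11.335 × 0.6570 ≈ 7.447 mg/L.
Trough 7.4 mg/L vs MEC 6 mg/L: adequate.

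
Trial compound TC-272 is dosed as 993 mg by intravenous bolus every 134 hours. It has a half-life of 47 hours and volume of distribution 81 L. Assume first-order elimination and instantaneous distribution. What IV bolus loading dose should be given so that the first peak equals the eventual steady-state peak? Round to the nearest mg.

f = (1/2)^(134/47) ≈ 0.138594; accumulation ratio R = 1/(1−f) ≈ 1.16089.
Loading dose to hit Cmax,ss on first dose: D_load = D_maint·R ≈ 993 × 1.16089 ≈ 1152.76 mg.

1153 mg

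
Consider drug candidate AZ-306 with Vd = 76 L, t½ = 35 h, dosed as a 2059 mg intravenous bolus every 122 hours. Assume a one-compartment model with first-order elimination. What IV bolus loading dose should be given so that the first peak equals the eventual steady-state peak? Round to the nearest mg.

2261 mg

f = (1/2)^(122/35) ≈ 0.089268; accumulation ratio R = 1/(1−f) ≈ 1.09802.
Loading dose to hit Cmax,ss on first dose: D_load = D_maint·R ≈ 2059 × 1.09802 ≈ 2260.82 mg.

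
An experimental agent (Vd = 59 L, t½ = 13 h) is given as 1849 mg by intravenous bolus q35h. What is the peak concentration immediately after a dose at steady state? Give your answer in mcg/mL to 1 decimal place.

Over one 35-h interval, 35/13 ≈ 2.6923 half-lives elapse, leaving f ≈ 0.1547 of each dose.
At steady state, accumulation factor R = 1/(1 − e^(−kτ)) ≈ 1.1830.
Each bolus raises the concentration by D/Vd = 1849/59 ≈ 31.339 mcg/mL.
Steady-state peak Cmax,ss = C₀·R ≈ 31.339 × 1.1830 ≈ 37.074 mcg/mL.

37.1 mcg/mL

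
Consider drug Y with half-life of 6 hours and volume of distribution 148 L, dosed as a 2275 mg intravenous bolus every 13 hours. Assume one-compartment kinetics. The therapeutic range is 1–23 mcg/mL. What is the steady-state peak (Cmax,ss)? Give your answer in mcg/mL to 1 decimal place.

Over one 13-h interval, 13/6 ≈ 2.1667 half-lives elapse, leaving f ≈ 0.2227 of each dose.
At steady state, accumulation factor R = 1/(1 − e^(−kτ)) ≈ 1.2865.
Single-dose peak C₀ = D/Vd = 2275/148 ≈ 15.372 mcg/mL.
Cmax,ss = C₀/(1 − f) ≈ 15.372/0.7773 ≈ 19.776 mcg/mL.
Peak 19.8 mcg/mL vs MTC 23 mcg/mL: below toxic threshold.

19.8 mcg/mL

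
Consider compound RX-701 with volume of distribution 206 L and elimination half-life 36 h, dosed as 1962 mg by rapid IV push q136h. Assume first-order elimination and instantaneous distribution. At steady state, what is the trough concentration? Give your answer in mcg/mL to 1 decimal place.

0.7 mcg/mL

k = ln2/t½ = ln2/36 ≈ 0.019254 h⁻¹; fraction remaining f = e^(−kτ) = e^(−0.019254×136) ≈ 0.0729.
Single-dose peak C₀ = D/Vd = 1962/206 ≈ 9.524 mcg/mL.
Steady-state trough Cmin,ss = C₀·f/(1−f) ≈ 9.524 × 0.0729/0.9271 ≈ 0.749 mcg/mL.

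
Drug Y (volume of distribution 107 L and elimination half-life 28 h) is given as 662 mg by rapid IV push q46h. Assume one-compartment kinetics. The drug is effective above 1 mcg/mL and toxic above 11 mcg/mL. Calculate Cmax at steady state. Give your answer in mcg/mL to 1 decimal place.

9.1 mcg/mL

τ/t½ = 46/28 ≈ 1.6429, so fraction remaining f = (1/2)^(46/28) ≈ 0.3202.
At steady state, accumulation factor R = 1/(1 − e^(−kτ)) ≈ 1.4710.
Each bolus raises the concentration by D/Vd = 662/107 ≈ 6.187 mcg/mL.
Steady-state peak Cmax,ss = C₀·R ≈ 6.187 × 1.4710 ≈ 9.101 mcg/mL.
Peak 9.1 mcg/mL vs MTC 11 mcg/mL: below toxic threshold.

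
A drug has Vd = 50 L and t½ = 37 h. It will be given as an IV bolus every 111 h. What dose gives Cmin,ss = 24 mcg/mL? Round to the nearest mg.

τ/t½ = 111/37 ≈ 3, so f = (1/2)^(111/37) ≈ 0.125000.
Cmin,ss = (D/Vd)·f/(1−f), so D = Cmin,ss·Vd·(1−f)/f.
D = 24 × 50 × (1−f)/f ≈ 24 × 50 × 7.00000 ≈ 8400.00 mg.

8400 mg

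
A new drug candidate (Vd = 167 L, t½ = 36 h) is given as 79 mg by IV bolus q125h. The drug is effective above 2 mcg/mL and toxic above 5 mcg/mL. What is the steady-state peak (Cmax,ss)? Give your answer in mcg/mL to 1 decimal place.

0.5 mcg/mL

k = ln2/t½ = ln2/36 ≈ 0.019254 h⁻¹; fraction remaining f = e^(−kτ) = e^(−0.019254×125) ≈ 0.0901.
Accumulation ratio R = 1/(1 − f) ≈ 1/0.9099 ≈ 1.0990.
Single-dose peak C₀ = D/Vd = 79/167 ≈ 0.473 mcg/mL.
Steady-state peak Cmax,ss = C₀·R ≈ 0.473 × 1.0990 ≈ 0.520 mcg/mL.
Peak 0.5 mcg/mL vs MTC 5 mcg/mL: below toxic threshold.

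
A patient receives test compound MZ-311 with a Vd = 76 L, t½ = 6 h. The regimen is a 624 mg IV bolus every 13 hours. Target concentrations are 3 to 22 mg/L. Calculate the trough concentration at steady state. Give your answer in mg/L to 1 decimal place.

2.4 mg/L

k = ln2/t½ = ln2/6 ≈ 0.115525 h⁻¹; fraction remaining f = e^(−kτ) = e^(−0.115525×13) ≈ 0.2227.
At steady state, accumulation factor R = 1/(1 − e^(−kτ)) ≈ 1.2865.
Each bolus raises the concentration by D/Vd = 624/76 ≈ 8.211 mg/L.
Cmax,ss = C₀/(1 − f) ≈ 8.211/0.7773 ≈ 10.563 mg/L.
One interval later, Cmin,ss = Cmax,ss·e^(−kτ) ≈ 10.563 × 0.2227 ≈ 2.352 mg/L.
Trough 2.4 mg/L vs MEC 3 mg/L: subtherapeutic.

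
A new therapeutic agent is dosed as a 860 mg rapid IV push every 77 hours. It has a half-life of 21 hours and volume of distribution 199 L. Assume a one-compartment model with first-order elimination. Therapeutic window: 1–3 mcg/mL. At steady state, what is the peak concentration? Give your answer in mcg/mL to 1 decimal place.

4.7 mcg/mL

k = ln2/t½ = ln2/21 ≈ 0.033007 h⁻¹; fraction remaining f = e^(−kτ) = e^(−0.033007×77) ≈ 0.0787.
At steady state, accumulation factor R = 1/(1 − e^(−kτ)) ≈ 1.0854.
Single-dose peak C₀ = D/Vd = 860/199 ≈ 4.322 mcg/mL.
Steady-state peak Cmax,ss = C₀·R ≈ 4.322 × 1.0854 ≈ 4.691 mcg/mL.
Peak 4.7 mcg/mL vs MTC 3 mcg/mL: exceeds toxic threshold.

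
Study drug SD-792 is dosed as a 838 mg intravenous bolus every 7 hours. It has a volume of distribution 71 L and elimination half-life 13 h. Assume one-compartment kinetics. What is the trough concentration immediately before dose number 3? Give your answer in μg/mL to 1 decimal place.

13.7 μg/mL

f = (1/2)^(τ/t½) = (1/2)^(7/13) ≈ 0.6885.
C₀ = D/Vd = 838/71 ≈ 11.803 μg/mL.
Before the 3rd dose, 2 doses have been given. Superposition: Cmin = C₀·(f + f²).
≈ 11.803 × (0.6885 + 0.4740) ≈ 11.803 × 1.1625 ≈ 13.721 μg/mL.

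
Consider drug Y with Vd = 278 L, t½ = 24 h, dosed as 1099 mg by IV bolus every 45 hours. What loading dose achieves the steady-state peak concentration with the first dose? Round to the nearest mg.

f = (1/2)^(45/24) ≈ 0.272627; accumulation ratio R = 1/(1−f) ≈ 1.37481.
Loading dose to hit Cmax,ss on first dose: D_load = D_maint·R ≈ 1099 × 1.37481 ≈ 1510.92 mg.

1511 mg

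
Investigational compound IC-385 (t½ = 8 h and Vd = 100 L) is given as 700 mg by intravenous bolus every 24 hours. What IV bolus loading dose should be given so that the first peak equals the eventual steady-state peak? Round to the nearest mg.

f = (1/2)^(24/8) ≈ 0.125000; accumulation ratio R = 1/(1−f) ≈ 1.14286.
Loading dose to hit Cmax,ss on first dose: D_load = D_maint·R ≈ 700 × 1.14286 ≈ 800.00 mg.

800 mg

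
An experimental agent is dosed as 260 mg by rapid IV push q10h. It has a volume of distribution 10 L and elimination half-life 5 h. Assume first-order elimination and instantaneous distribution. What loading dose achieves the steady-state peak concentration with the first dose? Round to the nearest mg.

f = (1/2)^(10/5) ≈ 0.250000; accumulation ratio R = 1/(1−f) ≈ 1.33333.
Loading dose to hit Cmax,ss on first dose: D_load = D_maint·R ≈ 260 × 1.33333 ≈ 346.67 mg.

347 mg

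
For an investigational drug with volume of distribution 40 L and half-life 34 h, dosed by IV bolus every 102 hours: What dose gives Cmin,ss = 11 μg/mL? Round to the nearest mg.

τ/t½ = 102/34 ≈ 3, so f = (1/2)^(102/34) ≈ 0.125000.
Cmin,ss = (D/Vd)·f/(1−f), so D = Cmin,ss·Vd·(1−f)/f.
D = 11 × 40 × (1−f)/f ≈ 11 × 40 × 7.00000 ≈ 3080.00 mg.

3080 mg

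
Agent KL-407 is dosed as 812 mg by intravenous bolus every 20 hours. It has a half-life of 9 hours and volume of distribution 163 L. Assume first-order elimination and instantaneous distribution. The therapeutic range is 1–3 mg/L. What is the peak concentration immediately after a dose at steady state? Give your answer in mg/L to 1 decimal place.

k = ln2/t½ = ln2/9 ≈ 0.077016 h⁻¹; fraction remaining f = e^(−kτ) = e^(−0.077016×20) ≈ 0.2143.
Accumulation ratio R = 1/(1 − f) ≈ 1/0.7857 ≈ 1.2728.
Single-dose peak C₀ = D/Vd = 812/163 ≈ 4.982 mg/L.
Cmax,ss = C₀/(1 − f) ≈ 4.982/0.7857 ≈ 6.341 mg/L.
Peak 6.3 mg/L vs MTC 3 mg/L: exceeds toxic threshold.

6.3 mg/L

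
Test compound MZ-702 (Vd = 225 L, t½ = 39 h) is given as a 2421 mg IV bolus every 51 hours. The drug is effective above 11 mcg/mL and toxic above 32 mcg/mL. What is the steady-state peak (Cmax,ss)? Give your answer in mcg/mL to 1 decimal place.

18.1 mcg/mL

Over one 51-h interval, 51/39 ≈ 1.3077 half-lives elapse, leaving f ≈ 0.4040 of each dose.
At steady state, accumulation factor R = 1/(1 − e^(−kτ)) ≈ 1.6779.
Each bolus raises the concentration by D/Vd = 2421/225 ≈ 10.760 mcg/mL.
Steady-state peak Cmax,ss = C₀·R ≈ 10.760 × 1.6779 ≈ 18.054 mcg/mL.
Peak 18.1 mcg/mL vs MTC 32 mcg/mL: below toxic threshold.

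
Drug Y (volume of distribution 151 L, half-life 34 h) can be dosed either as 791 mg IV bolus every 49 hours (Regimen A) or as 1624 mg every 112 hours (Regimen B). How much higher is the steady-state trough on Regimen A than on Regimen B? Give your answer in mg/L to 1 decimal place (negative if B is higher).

Regimen A: f = (1/2)^(49/34) ≈ 0.3683; Cmin,ss = (791/151)·f/(1−f) ≈ 3.054 mg/L.
Regimen B: f = (1/2)^(112/34) ≈ 0.1019; Cmin,ss = (1624/151)·f/(1−f) ≈ 1.220 mg/L.
Difference ≈ 3.054 − 1.220 ≈ 1.834 mg/L.

1.8 mg/L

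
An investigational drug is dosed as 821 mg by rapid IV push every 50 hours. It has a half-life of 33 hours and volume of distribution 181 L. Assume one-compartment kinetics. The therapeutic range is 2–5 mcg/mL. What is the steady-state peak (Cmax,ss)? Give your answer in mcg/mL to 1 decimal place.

7.0 mcg/mL

k = ln2/t½ = ln2/33 ≈ 0.021004 h⁻¹; fraction remaining f = e^(−kτ) = e^(−0.021004×50) ≈ 0.3499.
At steady state, accumulation factor R = 1/(1 − e^(−kτ)) ≈ 1.5382.
Each bolus raises the concentration by D/Vd = 821/181 ≈ 4.536 mcg/mL.
Cmax,ss = C₀/(1 − f) ≈ 4.536/0.6501 ≈ 6.977 mcg/mL.
Peak 7.0 mcg/mL vs MTC 5 mcg/mL: exceeds toxic threshold.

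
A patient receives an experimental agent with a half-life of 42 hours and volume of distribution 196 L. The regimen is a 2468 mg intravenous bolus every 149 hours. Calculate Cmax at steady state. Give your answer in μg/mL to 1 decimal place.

13.8 μg/mL

τ/t½ = 149/42 ≈ 3.5476, so fraction remaining f = (1/2)^(149/42) ≈ 0.0855.
At steady state, accumulation factor R = 1/(1 − e^(−kτ)) ≈ 1.0935.
Each bolus raises the concentration by D/Vd = 2468/196 ≈ 12.592 μg/mL.
Steady-state peak Cmax,ss = C₀·R ≈ 12.592 × 1.0935 ≈ 13.769 μg/mL.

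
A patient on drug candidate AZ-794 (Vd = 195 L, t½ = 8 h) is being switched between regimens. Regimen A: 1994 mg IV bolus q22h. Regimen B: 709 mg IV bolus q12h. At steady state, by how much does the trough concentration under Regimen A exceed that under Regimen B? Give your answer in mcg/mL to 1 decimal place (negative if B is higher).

-0.2 mcg/mL

Regimen A: f = (1/2)^(22/8) ≈ 0.1487; Cmin,ss = (1994/195)·f/(1−f) ≈ 1.786 mcg/mL.
Regimen B: f = (1/2)^(12/8) ≈ 0.3536; Cmin,ss = (709/195)·f/(1−f) ≈ 1.989 mcg/mL.
Difference ≈ 1.786 − 1.989 ≈ -0.203 mcg/mL.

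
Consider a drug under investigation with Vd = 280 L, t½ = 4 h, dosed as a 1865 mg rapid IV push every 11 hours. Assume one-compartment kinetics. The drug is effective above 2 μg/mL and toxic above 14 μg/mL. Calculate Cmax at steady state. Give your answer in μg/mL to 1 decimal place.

τ/t½ = 11/4 ≈ 2.75, so fraction remaining f = (1/2)^(11/4) ≈ 0.1487.
Accumulation ratio R = 1/(1 − f) ≈ 1/0.8513 ≈ 1.1747.
Each bolus raises the concentration by D/Vd = 1865/280 ≈ 6.661 μg/mL.
Steady-state peak Cmax,ss = C₀·R ≈ 6.661 × 1.1747 ≈ 7.825 μg/mL.
Peak 7.8 μg/mL vs MTC 14 μg/mL: below toxic threshold.

7.8 μg/mL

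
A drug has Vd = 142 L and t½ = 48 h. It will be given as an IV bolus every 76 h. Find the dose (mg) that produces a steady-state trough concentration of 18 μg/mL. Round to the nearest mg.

5103 mg

τ/t½ = 76/48 ≈ 1.5833, so f = (1/2)^(76/48) ≈ 0.333710.
Cmin,ss = (D/Vd)·f/(1−f), so D = Cmin,ss·Vd·(1−f)/f.
D = 18 × 142 × (1−f)/f ≈ 18 × 142 × 1.99661 ≈ 5103.34 mg.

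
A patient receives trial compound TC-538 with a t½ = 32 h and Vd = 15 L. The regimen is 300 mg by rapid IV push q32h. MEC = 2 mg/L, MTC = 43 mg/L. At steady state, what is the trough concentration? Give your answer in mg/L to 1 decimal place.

20.0 mg/L

τ = 32 h = 1 half-life, so f = (1/2)^1 = 0.5.
At steady state, R = 1/(1 − 0.5) = 2/1.
Single-dose peak C₀ = D/Vd = 300/15 = 20 mg/L.
Steady-state peak Cmax,ss = C₀·R = 20 × 2/1 ≈ 40.000 mg/L.
Steady-state trough Cmin,ss = Cmax,ss·f ≈ 40.000 × 0.5 ≈ 20.000 mg/L.
Trough 20.0 mg/L vs MEC 2 mg/L: adequate.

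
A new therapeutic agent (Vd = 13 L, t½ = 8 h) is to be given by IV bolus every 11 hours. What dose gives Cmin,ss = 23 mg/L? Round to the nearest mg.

τ/t½ = 11/8 ≈ 1.375, so f = (1/2)^(11/8) ≈ 0.385553.
Cmin,ss = (D/Vd)·f/(1−f), so D = Cmin,ss·Vd·(1−f)/f.
D = 23 × 13 × (1−f)/f ≈ 23 × 13 × 1.59368 ≈ 476.51 mg.

477 mg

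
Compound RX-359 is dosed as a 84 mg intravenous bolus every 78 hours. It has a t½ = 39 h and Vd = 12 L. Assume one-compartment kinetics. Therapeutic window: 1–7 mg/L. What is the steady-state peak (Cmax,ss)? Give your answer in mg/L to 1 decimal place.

The dosing interval is 2 half-lives, so f = 2^(−2) = 0.25.
At steady state, R = 1/(1 − 0.25) = 4/3.
Single-dose peak C₀ = D/Vd = 84/12 = 7 mg/L.
Steady-state peak Cmax,ss = C₀·R = 7 × 4/3 ≈ 9.333 mg/L.
Peak 9.3 mg/L vs MTC 7 mg/L: exceeds toxic threshold.

9.3 mg/L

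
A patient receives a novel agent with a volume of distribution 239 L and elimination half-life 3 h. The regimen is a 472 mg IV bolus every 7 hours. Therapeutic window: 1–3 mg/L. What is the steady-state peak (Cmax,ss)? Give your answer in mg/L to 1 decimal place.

2.5 mg/L

k = ln2/t½ = ln2/3 ≈ 0.231049 h⁻¹; fraction remaining f = e^(−kτ) = e^(−0.231049×7) ≈ 0.1984.
Accumulation ratio R = 1/(1 − f) ≈ 1/0.8016 ≈ 1.2475.
Each bolus raises the concentration by D/Vd = 472/239 ≈ 1.975 mg/L.
Steady-state peak Cmax,ss = C₀·R ≈ 1.975 × 1.2475 ≈ 2.464 mg/L.
Peak 2.5 mg/L vs MTC 3 mg/L: below toxic threshold.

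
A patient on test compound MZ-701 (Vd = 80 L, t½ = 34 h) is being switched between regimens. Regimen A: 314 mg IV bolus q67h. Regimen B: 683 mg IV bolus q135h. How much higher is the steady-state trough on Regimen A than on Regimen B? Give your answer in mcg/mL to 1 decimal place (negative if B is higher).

0.8 mcg/mL

Regimen A: f = (1/2)^(67/34) ≈ 0.2551; Cmin,ss = (314/80)·f/(1−f) ≈ 1.344 mcg/mL.
Regimen B: f = (1/2)^(135/34) ≈ 0.0638; Cmin,ss = (683/80)·f/(1−f) ≈ 0.582 mcg/mL.
Difference ≈ 1.344 − 0.582 ≈ 0.762 mcg/mL.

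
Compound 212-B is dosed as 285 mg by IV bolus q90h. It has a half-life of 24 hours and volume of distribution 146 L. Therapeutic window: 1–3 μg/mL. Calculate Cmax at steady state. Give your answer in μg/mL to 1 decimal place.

Over one 90-h interval, 90/24 ≈ 3.75 half-lives elapse, leaving f ≈ 0.0743 of each dose.
Accumulation ratio R = 1/(1 − f) ≈ 1/0.9257 ≈ 1.0803.
Each bolus raises the concentration by D/Vd = 285/146 ≈ 1.952 μg/mL.
Cmax,ss = C₀/(1 − f) ≈ 1.952/0.9257 ≈ 2.109 μg/mL.
Peak 2.1 μg/mL vs MTC 3 μg/mL: below toxic threshold.

2.1 μg/mL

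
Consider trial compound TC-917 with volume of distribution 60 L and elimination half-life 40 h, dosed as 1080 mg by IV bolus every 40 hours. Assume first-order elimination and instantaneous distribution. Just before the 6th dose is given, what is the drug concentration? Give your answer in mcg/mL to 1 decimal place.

17.4 mcg/mL

f = (1/2)^(τ/t½) = (1/2)^(40/40) ≈ 0.5000.
C₀ = D/Vd = 1080/60 ≈ 18.000 mcg/mL.
Before the 6th dose, 5 doses have been given. Superposition: Cmin = C₀·(f + f² + … + f^5).
≈ 18.000 × (0.5000 + 0.2500 + 0.1250 + 0.0625 + 0.0313) ≈ 18.000 × 0.9688 ≈ 17.438 mcg/mL.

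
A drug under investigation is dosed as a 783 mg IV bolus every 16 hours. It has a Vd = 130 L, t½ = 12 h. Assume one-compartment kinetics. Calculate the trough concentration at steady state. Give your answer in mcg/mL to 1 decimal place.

Over one 16-h interval, 16/12 ≈ 1.3333 half-lives elapse, leaving f ≈ 0.3969 of each dose.
At steady state, accumulation factor R = 1/(1 − e^(−kτ)) ≈ 1.6581.
Each bolus raises the concentration by D/Vd = 783/130 ≈ 6.023 mcg/mL.
Steady-state peak Cmax,ss = C₀·R ≈ 6.023 × 1.6581 ≈ 9.987 mcg/mL.
One interval later, Cmin,ss = Cmax,ss·e^(−kτ) ≈ 9.987 × 0.3969 ≈ 3.964 mcg/mL.

4.0 mcg/mL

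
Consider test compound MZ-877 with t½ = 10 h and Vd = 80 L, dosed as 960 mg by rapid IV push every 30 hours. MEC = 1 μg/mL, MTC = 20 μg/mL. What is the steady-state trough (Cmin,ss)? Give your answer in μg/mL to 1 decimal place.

The dosing interval is 3 half-lives, so f = 2^(−3) = 0.125.
Accumulation ratio R = 1/(1 − f) = 1/0.875 = 8/7.
Single-dose peak C₀ = D/Vd = 960/80 = 12 μg/mL.
Steady-state peak Cmax,ss = C₀·R = 12 × 8/7 ≈ 13.714 μg/mL.
Steady-state trough Cmin,ss = Cmax,ss·f ≈ 13.714 × 0.125 ≈ 1.714 μg/mL.
Trough 1.7 μg/mL vs MEC 1 μg/mL: adequate.

1.7 μg/mL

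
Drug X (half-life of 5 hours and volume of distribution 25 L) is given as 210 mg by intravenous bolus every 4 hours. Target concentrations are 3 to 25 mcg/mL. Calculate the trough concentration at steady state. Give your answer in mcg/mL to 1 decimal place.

τ/t½ = 4/5 ≈ 0.8, so fraction remaining f = (1/2)^(4/5) ≈ 0.5743.
Accumulation ratio R = 1/(1 − f) ≈ 1/0.4257 ≈ 2.3491.
Each bolus raises the concentration by D/Vd = 210/25 ≈ 8.400 mcg/mL.
Steady-state peak Cmax,ss = C₀·R ≈ 8.400 × 2.3491 ≈ 19.732 mcg/mL.
Steady-state trough Cmin,ss = Cmax,ss·f ≈ 19.732 × 0.5743 ≈ 11.332 mcg/mL.
Trough 11.3 mcg/mL vs MEC 3 mcg/mL: adequate.

11.3 mcg/mL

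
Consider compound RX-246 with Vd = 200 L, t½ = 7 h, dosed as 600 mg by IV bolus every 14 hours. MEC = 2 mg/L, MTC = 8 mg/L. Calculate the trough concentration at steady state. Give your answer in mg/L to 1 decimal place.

τ = 14 h = 2 half-lives, so f = (1/2)^2 = 0.25.
At steady state, R = 1/(1 − 0.25) = 4/3.
Single-dose peak C₀ = D/Vd = 600/200 = 3 mg/L.
Steady-state peak Cmax,ss = C₀·R = 3 × 4/3 ≈ 4.000 mg/L.
Steady-state trough Cmin,ss = Cmax,ss·f ≈ 4.000 × 0.25 ≈ 1.000 mg/L.
Trough 1.0 mg/L vs MEC 2 mg/L: subtherapeutic.

1.0 mg/L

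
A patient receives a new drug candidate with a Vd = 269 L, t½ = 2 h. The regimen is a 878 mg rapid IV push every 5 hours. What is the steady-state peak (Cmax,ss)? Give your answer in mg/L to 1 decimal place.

τ/t½ = 5/2 ≈ 2.5, so fraction remaining f = (1/2)^(5/2) ≈ 0.1768.
Accumulation ratio R = 1/(1 − f) ≈ 1/0.8232 ≈ 1.2148.
Single-dose peak C₀ = D/Vd = 878/269 ≈ 3.264 mg/L.
Cmax,ss = C₀/(1 − f) ≈ 3.264/0.8232 ≈ 3.965 mg/L.

4.0 mg/L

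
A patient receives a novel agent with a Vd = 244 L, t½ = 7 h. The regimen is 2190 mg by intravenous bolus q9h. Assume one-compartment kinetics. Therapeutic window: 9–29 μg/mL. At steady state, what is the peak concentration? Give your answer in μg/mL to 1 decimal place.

15.2 μg/mL

τ/t½ = 9/7 ≈ 1.2857, so fraction remaining f = (1/2)^(9/7) ≈ 0.4102.
Accumulation ratio R = 1/(1 − f) ≈ 1/0.5898 ≈ 1.6955.
Each bolus raises the concentration by D/Vd = 2190/244 ≈ 8.975 μg/mL.
Cmax,ss = C₀/(1 − f) ≈ 8.975/0.5898 ≈ 15.217 μg/mL.
Peak 15.2 μg/mL vs MTC 29 μg/mL: below toxic threshold.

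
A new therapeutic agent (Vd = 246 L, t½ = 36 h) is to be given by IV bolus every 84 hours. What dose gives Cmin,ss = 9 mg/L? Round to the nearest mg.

τ/t½ = 84/36 ≈ 2.3333, so f = (1/2)^(84/36) ≈ 0.198425.
Cmin,ss = (D/Vd)·f/(1−f), so D = Cmin,ss·Vd·(1−f)/f.
D = 9 × 246 × (1−f)/f ≈ 9 × 246 × 4.03969 ≈ 8943.87 mg.

8944 mg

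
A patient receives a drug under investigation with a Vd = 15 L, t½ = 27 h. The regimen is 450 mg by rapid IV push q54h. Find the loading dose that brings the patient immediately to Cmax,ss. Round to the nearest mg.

600 mg

f = (1/2)^(54/27) ≈ 0.250000; accumulation ratio R = 1/(1−f) ≈ 1.33333.
Loading dose to hit Cmax,ss on first dose: D_load = D_maint·R ≈ 450 × 1.33333 ≈ 600.00 mg.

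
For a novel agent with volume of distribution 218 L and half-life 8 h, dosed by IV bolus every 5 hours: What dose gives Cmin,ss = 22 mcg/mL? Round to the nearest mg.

2600 mg

τ/t½ = 5/8 ≈ 0.625, so f = (1/2)^(5/8) ≈ 0.648420.
Cmin,ss = (D/Vd)·f/(1−f), so D = Cmin,ss·Vd·(1−f)/f.
D = 22 × 218 × (1−f)/f ≈ 22 × 218 × 0.54221 ≈ 2600.44 mg.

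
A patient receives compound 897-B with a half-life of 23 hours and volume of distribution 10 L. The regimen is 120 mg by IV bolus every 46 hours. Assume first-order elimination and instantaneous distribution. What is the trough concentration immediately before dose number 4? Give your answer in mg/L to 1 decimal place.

f = (1/2)^(τ/t½) = (1/2)^(46/23) ≈ 0.2500.
C₀ = D/Vd = 120/10 ≈ 12.000 mg/L.
Before the 4th dose, 3 doses have been given. Superposition: Cmin = C₀·(f + f² + … + f^3).
≈ 12.000 × (0.2500 + 0.0625 + 0.0156) ≈ 12.000 × 0.3281 ≈ 3.937 mg/L.

3.9 mg/L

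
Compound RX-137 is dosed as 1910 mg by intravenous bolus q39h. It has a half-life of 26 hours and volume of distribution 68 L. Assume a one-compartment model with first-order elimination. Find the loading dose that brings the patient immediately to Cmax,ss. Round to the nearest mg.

f = (1/2)^(39/26) ≈ 0.353553; accumulation ratio R = 1/(1−f) ≈ 1.54692.
Loading dose to hit Cmax,ss on first dose: D_load = D_maint·R ≈ 1910 × 1.54692 ≈ 2954.62 mg.

2955 mg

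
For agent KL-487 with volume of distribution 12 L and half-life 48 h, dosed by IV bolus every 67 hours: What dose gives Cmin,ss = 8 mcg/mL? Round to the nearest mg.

τ/t½ = 67/48 ≈ 1.3958, so f = (1/2)^(67/48) ≈ 0.380025.
Cmin,ss = (D/Vd)·f/(1−f), so D = Cmin,ss·Vd·(1−f)/f.
D = 8 × 12 × (1−f)/f ≈ 8 × 12 × 1.63141 ≈ 156.62 mg.

157 mg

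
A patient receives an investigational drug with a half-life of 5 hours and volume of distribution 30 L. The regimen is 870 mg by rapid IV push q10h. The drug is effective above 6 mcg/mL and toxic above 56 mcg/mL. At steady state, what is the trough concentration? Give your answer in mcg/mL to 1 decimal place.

9.7 mcg/mL

The dosing interval is 2 half-lives, so f = 2^(−2) = 0.25.
Accumulation ratio R = 1/(1 − f) = 1/0.75 = 4/3.
Single-dose peak C₀ = D/Vd = 870/30 = 29 mcg/mL.
Steady-state peak Cmax,ss = C₀·R = 29 × 4/3 ≈ 38.667 mcg/mL.
Steady-state trough Cmin,ss = Cmax,ss·f ≈ 38.667 × 0.25 ≈ 9.667 mcg/mL.
Trough 9.7 mcg/mL vs MEC 6 mcg/mL: adequate.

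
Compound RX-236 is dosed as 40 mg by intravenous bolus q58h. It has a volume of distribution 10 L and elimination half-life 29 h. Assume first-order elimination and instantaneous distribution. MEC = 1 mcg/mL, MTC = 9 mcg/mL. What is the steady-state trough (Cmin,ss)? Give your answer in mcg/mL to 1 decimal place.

1.3 mcg/mL

The dosing interval is 2 half-lives, so f = 2^(−2) = 0.25.
Accumulation ratio R = 1/(1 − f) = 1/0.75 = 4/3.
Single-dose peak C₀ = D/Vd = 40/10 = 4 mcg/mL.
Steady-state peak Cmax,ss = C₀·R = 4 × 4/3 ≈ 5.333 mcg/mL.
Steady-state trough Cmin,ss = Cmax,ss·f ≈ 5.333 × 0.25 ≈ 1.333 mcg/mL.
Trough 1.3 mcg/mL vs MEC 1 mcg/mL: adequate.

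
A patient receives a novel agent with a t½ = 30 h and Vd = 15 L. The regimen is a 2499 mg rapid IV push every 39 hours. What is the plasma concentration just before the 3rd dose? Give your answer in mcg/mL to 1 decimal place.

95.1 mcg/mL

f = (1/2)^(τ/t½) = (1/2)^(39/30) ≈ 0.4061.
C₀ = D/Vd = 2499/15 ≈ 166.600 mcg/mL.
Before the 3rd dose, 2 doses have been given. Superposition: Cmin = C₀·(f + f²).
≈ 166.600 × (0.4061 + 0.1649) ≈ 166.600 × 0.5710 ≈ 95.129 mcg/mL.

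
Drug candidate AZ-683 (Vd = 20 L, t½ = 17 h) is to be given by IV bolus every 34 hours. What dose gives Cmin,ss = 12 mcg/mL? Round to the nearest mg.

720 mg

τ/t½ = 34/17 ≈ 2, so f = (1/2)^(34/17) ≈ 0.250000.
Cmin,ss = (D/Vd)·f/(1−f), so D = Cmin,ss·Vd·(1−f)/f.
D = 12 × 20 × (1−f)/f ≈ 12 × 20 × 3.00000 ≈ 720.00 mg.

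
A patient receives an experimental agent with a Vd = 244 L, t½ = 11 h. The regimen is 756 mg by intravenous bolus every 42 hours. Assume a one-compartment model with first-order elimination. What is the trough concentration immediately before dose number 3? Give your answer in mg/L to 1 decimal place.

0.2 mg/L

f = (1/2)^(τ/t½) = (1/2)^(42/11) ≈ 0.0709.
C₀ = D/Vd = 756/244 ≈ 3.098 mg/L.
Before the 3rd dose, 2 doses have been given. Superposition: Cmin = C₀·(f + f²).
≈ 3.098 × (0.0709 + 0.0050) ≈ 3.098 × 0.0759 ≈ 0.235 mg/L.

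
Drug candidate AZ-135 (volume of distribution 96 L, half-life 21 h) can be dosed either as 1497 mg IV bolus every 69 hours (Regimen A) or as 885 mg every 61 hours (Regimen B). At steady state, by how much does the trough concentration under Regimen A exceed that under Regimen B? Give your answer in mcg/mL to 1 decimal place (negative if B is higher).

0.4 mcg/mL

Regimen A: f = (1/2)^(69/21) ≈ 0.1025; Cmin,ss = (1497/96)·f/(1−f) ≈ 1.781 mcg/mL.
Regimen B: f = (1/2)^(61/21) ≈ 0.1335; Cmin,ss = (885/96)·f/(1−f) ≈ 1.420 mcg/mL.
Difference ≈ 1.781 − 1.420 ≈ 0.361 mcg/mL.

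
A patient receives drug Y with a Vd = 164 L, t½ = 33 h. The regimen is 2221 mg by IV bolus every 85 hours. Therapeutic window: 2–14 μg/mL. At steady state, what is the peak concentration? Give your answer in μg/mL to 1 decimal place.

16.3 μg/mL

τ/t½ = 85/33 ≈ 2.5758, so fraction remaining f = (1/2)^(85/33) ≈ 0.1677.
At steady state, accumulation factor R = 1/(1 − e^(−kτ)) ≈ 1.2015.
Each bolus raises the concentration by D/Vd = 2221/164 ≈ 13.543 μg/mL.
Cmax,ss = C₀/(1 − f) ≈ 13.543/0.8323 ≈ 16.272 μg/mL.
Peak 16.3 μg/mL vs MTC 14 μg/mL: exceeds toxic threshold.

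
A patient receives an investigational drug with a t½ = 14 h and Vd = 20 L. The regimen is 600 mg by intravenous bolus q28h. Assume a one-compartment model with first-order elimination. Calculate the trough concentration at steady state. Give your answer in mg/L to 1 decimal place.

10.0 mg/L

τ = 28 h = 2 half-lives, so f = (1/2)^2 = 0.25.
Accumulation ratio R = 1/(1 − f) = 1/0.75 = 4/3.
Single-dose peak C₀ = D/Vd = 600/20 = 30 mg/L.
Steady-state peak Cmax,ss = C₀·R = 30 × 4/3 ≈ 40.000 mg/L.
Steady-state trough Cmin,ss = Cmax,ss·f ≈ 40.000 × 0.25 ≈ 10.000 mg/L.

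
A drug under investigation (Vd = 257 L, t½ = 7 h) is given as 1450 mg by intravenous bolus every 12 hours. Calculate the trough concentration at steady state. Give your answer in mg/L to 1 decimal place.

2.5 mg/L

k = ln2/t½ = ln2/7 ≈ 0.099021 h⁻¹; fraction remaining f = e^(−kτ) = e^(−0.099021×12) ≈ 0.3048.
At steady state, accumulation factor R = 1/(1 − e^(−kτ)) ≈ 1.4384.
Each bolus raises the concentration by D/Vd = 1450/257 ≈ 5.642 mg/L.
Steady-state peak Cmax,ss = C₀·R ≈ 5.642 × 1.4384 ≈ 8.115 mg/L.
Steady-state trough Cmin,ss = Cmax,ss·f ≈ 8.115 × 0.3048 ≈ 2.473 mg/L.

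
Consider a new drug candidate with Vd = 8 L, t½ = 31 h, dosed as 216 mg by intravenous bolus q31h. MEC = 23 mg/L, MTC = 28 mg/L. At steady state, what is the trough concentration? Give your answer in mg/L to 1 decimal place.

27.0 mg/L

τ = 31 h = 1 half-life, so f = (1/2)^1 = 0.5.
At steady state, R = 1/(1 − 0.5) = 2/1.
Single-dose peak C₀ = D/Vd = 216/8 = 27 mg/L.
Steady-state peak Cmax,ss = C₀·R = 27 × 2/1 ≈ 54.000 mg/L.
Steady-state trough Cmin,ss = Cmax,ss·f ≈ 54.000 × 0.5 ≈ 27.000 mg/L.
Trough 27.0 mg/L vs MEC 23 mg/L: adequate.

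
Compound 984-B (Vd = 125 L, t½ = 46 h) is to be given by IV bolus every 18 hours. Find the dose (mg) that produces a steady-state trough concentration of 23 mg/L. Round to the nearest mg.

896 mg

τ/t½ = 18/46 ≈ 0.3913, so f = (1/2)^(18/46) ≈ 0.762440.
Cmin,ss = (D/Vd)·f/(1−f), so D = Cmin,ss·Vd·(1−f)/f.
D = 23 × 125 × (1−f)/f ≈ 23 × 125 × 0.31158 ≈ 895.79 mg.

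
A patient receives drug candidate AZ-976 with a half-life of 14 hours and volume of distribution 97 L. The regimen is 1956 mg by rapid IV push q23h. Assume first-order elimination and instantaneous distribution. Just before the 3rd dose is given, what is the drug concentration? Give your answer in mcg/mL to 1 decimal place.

8.5 mcg/mL

f = (1/2)^(τ/t½) = (1/2)^(23/14) ≈ 0.3202.
C₀ = D/Vd = 1956/97 ≈ 20.165 mcg/mL.
Before the 3rd dose, 2 doses have been given. Superposition: Cmin = C₀·(f + f²).
≈ 20.165 × (0.3202 + 0.1025) ≈ 20.165 × 0.4227 ≈ 8.524 mcg/mL.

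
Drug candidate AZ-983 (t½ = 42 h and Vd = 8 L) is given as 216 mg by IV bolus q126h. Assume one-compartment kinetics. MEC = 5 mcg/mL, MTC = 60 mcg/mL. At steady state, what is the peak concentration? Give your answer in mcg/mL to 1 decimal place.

30.9 mcg/mL

τ = 126 h = 3 half-lives, so f = (1/2)^3 = 0.125.
Accumulation ratio R = 1/(1 − f) = 1/0.875 = 8/7.
Single-dose peak C₀ = D/Vd = 216/8 = 27 mcg/mL.
Steady-state peak Cmax,ss = C₀·R = 27 × 8/7 ≈ 30.857 mcg/mL.
Peak 30.9 mcg/mL vs MTC 60 mcg/mL: below toxic threshold.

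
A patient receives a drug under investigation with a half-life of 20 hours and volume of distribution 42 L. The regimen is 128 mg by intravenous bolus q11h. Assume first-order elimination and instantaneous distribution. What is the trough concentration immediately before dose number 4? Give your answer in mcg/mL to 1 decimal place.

4.5 mcg/mL

f = (1/2)^(τ/t½) = (1/2)^(11/20) ≈ 0.6830.
C₀ = D/Vd = 128/42 ≈ 3.048 mcg/mL.
Before the 4th dose, 3 doses have been given. Superposition: Cmin = C₀·(f + f² + … + f^3).
≈ 3.048 × (0.6830 + 0.4665 + 0.3186) ≈ 3.048 × 1.4681 ≈ 4.475 mcg/mL.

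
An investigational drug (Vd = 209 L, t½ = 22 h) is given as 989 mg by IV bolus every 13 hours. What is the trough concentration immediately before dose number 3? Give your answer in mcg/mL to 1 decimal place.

f = (1/2)^(τ/t½) = (1/2)^(13/22) ≈ 0.6639.
C₀ = D/Vd = 989/209 ≈ 4.732 mcg/mL.
Before the 3rd dose, 2 doses have been given. Superposition: Cmin = C₀·(f + f²).
≈ 4.732 × (0.6639 + 0.4408) ≈ 4.732 × 1.1047 ≈ 5.227 mcg/mL.

5.2 mcg/mL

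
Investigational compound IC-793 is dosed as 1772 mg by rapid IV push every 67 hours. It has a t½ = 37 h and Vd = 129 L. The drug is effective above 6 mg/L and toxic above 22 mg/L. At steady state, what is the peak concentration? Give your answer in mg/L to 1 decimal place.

19.2 mg/L

k = ln2/t½ = ln2/37 ≈ 0.018734 h⁻¹; fraction remaining f = e^(−kτ) = e^(−0.018734×67) ≈ 0.2850.
Accumulation ratio R = 1/(1 − f) ≈ 1/0.7150 ≈ 1.3986.
Each bolus raises the concentration by D/Vd = 1772/129 ≈ 13.736 mg/L.
Steady-state peak Cmax,ss = C₀·R ≈ 13.736 × 1.3986 ≈ 19.211 mg/L.
Peak 19.2 mg/L vs MTC 22 mg/L: below toxic threshold.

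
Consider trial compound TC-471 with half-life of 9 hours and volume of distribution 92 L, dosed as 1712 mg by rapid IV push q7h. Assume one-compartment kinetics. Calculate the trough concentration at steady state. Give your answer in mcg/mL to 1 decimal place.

k = ln2/t½ = ln2/9 ≈ 0.077016 h⁻¹; fraction remaining f = e^(−kτ) = e^(−0.077016×7) ≈ 0.5833.
Accumulation ratio R = 1/(1 − f) ≈ 1/0.4167 ≈ 2.3998.
Single-dose peak C₀ = D/Vd = 1712/92 ≈ 18.609 mcg/mL.
Cmax,ss = C₀/(1 − f) ≈ 18.609/0.4167 ≈ 44.658 mcg/mL.
Steady-state trough Cmin,ss = Cmax,ss·f ≈ 44.658 × 0.5833 ≈ 26.049 mcg/mL.

26.0 mcg/mL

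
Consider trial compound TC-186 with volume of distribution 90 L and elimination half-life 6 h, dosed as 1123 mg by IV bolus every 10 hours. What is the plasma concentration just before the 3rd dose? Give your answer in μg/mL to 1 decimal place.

5.2 μg/mL

f = (1/2)^(τ/t½) = (1/2)^(10/6) ≈ 0.3150.
C₀ = D/Vd = 1123/90 ≈ 12.478 μg/mL.
Before the 3rd dose, 2 doses have been given. Superposition: Cmin = C₀·(f + f²).
≈ 12.478 × (0.3150 + 0.0992) ≈ 12.478 × 0.4142 ≈ 5.168 μg/mL.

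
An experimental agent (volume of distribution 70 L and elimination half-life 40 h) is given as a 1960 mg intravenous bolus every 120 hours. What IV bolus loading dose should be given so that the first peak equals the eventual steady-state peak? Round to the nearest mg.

2240 mg

f = (1/2)^(120/40) ≈ 0.125000; accumulation ratio R = 1/(1−f) ≈ 1.14286.
Loading dose to hit Cmax,ss on first dose: D_load = D_maint·R ≈ 1960 × 1.14286 ≈ 2240.01 mg.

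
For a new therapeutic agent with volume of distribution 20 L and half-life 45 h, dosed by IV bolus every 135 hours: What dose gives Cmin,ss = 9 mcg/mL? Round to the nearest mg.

τ/t½ = 135/45 ≈ 3, so f = (1/2)^(135/45) ≈ 0.125000.
Cmin,ss = (D/Vd)·f/(1−f), so D = Cmin,ss·Vd·(1−f)/f.
D = 9 × 20 × (1−f)/f ≈ 9 × 20 × 7.00000 ≈ 1260.00 mg.

1260 mg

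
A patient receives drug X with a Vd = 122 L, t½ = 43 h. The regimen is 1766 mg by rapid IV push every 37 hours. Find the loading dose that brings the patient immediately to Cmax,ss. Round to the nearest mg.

3931 mg

f = (1/2)^(37/43) ≈ 0.550775; accumulation ratio R = 1/(1−f) ≈ 2.22606.
Loading dose to hit Cmax,ss on first dose: D_load = D_maint·R ≈ 1766 × 2.22606 ≈ 3931.22 mg.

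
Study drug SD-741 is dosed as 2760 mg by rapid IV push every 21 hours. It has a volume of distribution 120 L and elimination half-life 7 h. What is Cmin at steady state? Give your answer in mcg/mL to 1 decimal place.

The dosing interval is 3 half-lives, so f = 2^(−3) = 0.125.
At steady state, R = 1/(1 − 0.125) = 8/7.
Single-dose peak C₀ = D/Vd = 2760/120 = 23 mcg/mL.
Steady-state peak Cmax,ss = C₀·R = 23 × 8/7 ≈ 26.286 mcg/mL.
Steady-state trough Cmin,ss = Cmax,ss·f ≈ 26.286 × 0.125 ≈ 3.286 mcg/mL.

3.3 mcg/mL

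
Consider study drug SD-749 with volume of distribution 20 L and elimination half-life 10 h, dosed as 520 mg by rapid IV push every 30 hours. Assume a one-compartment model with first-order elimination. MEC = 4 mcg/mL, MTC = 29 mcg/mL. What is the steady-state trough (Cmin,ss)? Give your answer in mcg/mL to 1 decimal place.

3.7 mcg/mL

The dosing interval is 3 half-lives, so f = 2^(−3) = 0.125.
At steady state, R = 1/(1 − 0.125) = 8/7.
Single-dose peak C₀ = D/Vd = 520/20 = 26 mcg/mL.
Steady-state peak Cmax,ss = C₀·R = 26 × 8/7 ≈ 29.714 mcg/mL.
Steady-state trough Cmin,ss = Cmax,ss·f ≈ 29.714 × 0.125 ≈ 3.714 mcg/mL.
Trough 3.7 mcg/mL vs MEC 4 mcg/mL: subtherapeutic.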